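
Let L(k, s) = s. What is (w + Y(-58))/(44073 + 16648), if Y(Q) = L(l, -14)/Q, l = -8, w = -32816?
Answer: -951657/1760909 ≈ -0.54043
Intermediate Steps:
Y(Q) = -14/Q
(w + Y(-58))/(44073 + 16648) = (-32816 - 14/(-58))/(44073 + 16648) = (-32816 - 14*(-1/58))/60721 = (-32816 + 7/29)*(1/60721) = -951657/29*1/60721 = -951657/1760909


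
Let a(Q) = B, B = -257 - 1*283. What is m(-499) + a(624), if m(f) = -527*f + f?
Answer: 261934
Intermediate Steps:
B = -540 (B = -257 - 283 = -540)
m(f) = -526*f
a(Q) = -540
m(-499) + a(624) = -526*(-499) - 540 = 262474 - 540 = 261934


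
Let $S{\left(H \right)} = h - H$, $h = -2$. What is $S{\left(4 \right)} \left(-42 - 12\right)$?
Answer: $324$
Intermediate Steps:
$S{\left(H \right)} = -2 - H$
$S{\left(4 \right)} \left(-42 - 12\right) = \left(-2 - 4\right) \left(-42 - 12\right) = \left(-2 - 4\right) \left(-54\right) = \left(-6\right) \left(-54\right) = 324$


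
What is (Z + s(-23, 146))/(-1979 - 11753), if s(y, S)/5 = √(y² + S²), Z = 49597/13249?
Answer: -49597/181935268 - 5*√21845/13732 ≈ -0.054089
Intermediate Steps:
Z = 49597/13249 (Z = 49597*(1/13249) = 49597/13249 ≈ 3.7435)
s(y, S) = 5*√(S² + y²) (s(y, S) = 5*√(y² + S²) = 5*√(S² + y²))
(Z + s(-23, 146))/(-1979 - 11753) = (49597/13249 + 5*√(146² + (-23)²))/(-1979 - 11753) = (49597/13249 + 5*√(21316 + 529))/(-13732) = (49597/13249 + 5*√21845)*(-1/13732) = -49597/181935268 - 5*√21845/13732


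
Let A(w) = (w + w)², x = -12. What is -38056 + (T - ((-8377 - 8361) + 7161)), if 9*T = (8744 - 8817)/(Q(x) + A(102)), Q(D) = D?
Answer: -10663562917/374436 ≈ -28479.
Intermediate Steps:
A(w) = 4*w² (A(w) = (2*w)² = 4*w²)
T = -73/374436 (T = ((8744 - 8817)/(-12 + 4*102²))/9 = (-73/(-12 + 4*10404))/9 = (-73/(-12 + 41616))/9 = (-73/41604)/9 = (-73*1/41604)/9 = (⅑)*(-73/41604) = -73/374436 ≈ -0.00019496)
-38056 + (T - ((-8377 - 8361) + 7161)) = -38056 + (-73/374436 - ((-8377 - 8361) + 7161)) = -38056 + (-73/374436 - (-16738 + 7161)) = -38056 + (-73/374436 - 1*(-9577)) = -38056 + (-73/374436 + 9577) = -38056 + 3585973499/374436 = -10663562917/374436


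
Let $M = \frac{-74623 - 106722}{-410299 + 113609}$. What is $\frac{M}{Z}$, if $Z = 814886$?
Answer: $\frac{36269}{48353705468} \approx 7.5008 \cdot 10^{-7}$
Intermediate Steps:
$M = \frac{36269}{59338}$ ($M = - \frac{181345}{-296690} = \left(-181345\right) \left(- \frac{1}{296690}\right) = \frac{36269}{59338} \approx 0.61123$)
$\frac{M}{Z} = \frac{36269}{59338 \cdot 814886} = \frac{36269}{59338} \cdot \frac{1}{814886} = \frac{36269}{48353705468}$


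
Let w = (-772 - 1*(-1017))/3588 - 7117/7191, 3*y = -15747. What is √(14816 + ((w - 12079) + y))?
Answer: I*√5163180946090999/1433406 ≈ 50.129*I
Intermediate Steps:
y = -5249 (y = (⅓)*(-15747) = -5249)
w = -7924667/8600436 (w = (-772 + 1017)*(1/3588) - 7117*1/7191 = 245*(1/3588) - 7117/7191 = 245/3588 - 7117/7191 = -7924667/8600436 ≈ -0.92143)
√(14816 + ((w - 12079) + y)) = √(14816 + ((-7924667/8600436 - 12079) - 5249)) = √(14816 + (-103892591111/8600436 - 5249)) = √(14816 - 149036279675/8600436) = √(-21612219899/8600436) = I*√5163180946090999/1433406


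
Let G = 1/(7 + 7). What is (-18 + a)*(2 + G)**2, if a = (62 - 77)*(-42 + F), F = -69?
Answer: 1385127/196 ≈ 7067.0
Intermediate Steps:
a = 1665 (a = (62 - 77)*(-42 - 69) = -15*(-111) = 1665)
G = 1/14 ≈ 0.071429
(-18 + a)*(2 + G)**2 = (-18 + 1665)*(2 + 1/14)**2 = 1647*(29/14)**2 = 1647*(841/196) = 1385127/196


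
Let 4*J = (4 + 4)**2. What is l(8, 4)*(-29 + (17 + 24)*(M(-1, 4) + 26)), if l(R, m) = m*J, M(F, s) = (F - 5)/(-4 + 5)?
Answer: 50624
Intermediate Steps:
J = 16 (J = (4 + 4)**2/4 = (1/4)*8**2 = (1/4)*64 = 16)
M(F, s) = -5 + F (M(F, s) = (-5 + F)/1 = (-5 + F)*1 = -5 + F)
l(R, m) = 16*m (l(R, m) = m*16 = 16*m)
l(8, 4)*(-29 + (17 + 24)*(M(-1, 4) + 26)) = (16*4)*(-29 + (17 + 24)*((-5 - 1) + 26)) = 64*(-29 + 41*(-6 + 26)) = 64*(-29 + 41*20) = 64*(-29 + 820) = 64*791 = 50624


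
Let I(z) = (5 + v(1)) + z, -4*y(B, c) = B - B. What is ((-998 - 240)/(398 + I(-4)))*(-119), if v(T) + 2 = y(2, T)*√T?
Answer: 147322/397 ≈ 371.09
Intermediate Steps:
y(B, c) = 0 (y(B, c) = -(B - B)/4 = -¼*0 = 0)
v(T) = -2 (v(T) = -2 + 0*√T = -2 + 0 = -2)
I(z) = 3 + z (I(z) = (5 - 2) + z = 3 + z)
((-998 - 240)/(398 + I(-4)))*(-119) = ((-998 - 240)/(398 + (3 - 4)))*(-119) = -1238/(398 - 1)*(-119) = -1238/397*(-119) = 147322/397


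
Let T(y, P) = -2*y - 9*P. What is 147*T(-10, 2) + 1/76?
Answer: 22345/76 ≈ 294.01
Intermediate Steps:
T(y, P) = -9*P - 2*y
147*T(-10, 2) + 1/76 = 147*(-9*2 - 2*(-10)) + 1/76 = 147*(-18 + 20) + 1/76 = 147*2 + 1/76 = 294 + 1/76 = 22345/76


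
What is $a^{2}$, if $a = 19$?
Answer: $361$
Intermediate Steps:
$a^{2} = 19^{2} = 361$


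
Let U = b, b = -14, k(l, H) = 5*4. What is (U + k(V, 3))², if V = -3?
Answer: 36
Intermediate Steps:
k(l, H) = 20
U = -14
(U + k(V, 3))² = (-14 + 20)² = 6² = 36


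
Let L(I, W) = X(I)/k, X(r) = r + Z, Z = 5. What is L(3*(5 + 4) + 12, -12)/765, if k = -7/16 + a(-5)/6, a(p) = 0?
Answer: -704/5355 ≈ -0.13147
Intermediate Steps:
X(r) = 5 + r (X(r) = r + 5 = 5 + r)
k = -7/16 (k = -7/16 + 0/6 = -7*1/16 + 0*(⅙) = -7/16 + 0 = -7/16 ≈ -0.43750)
L(I, W) = -80/7 - 16*I/7 (L(I, W) = (5 + I)/(-7/16) = (5 + I)*(-16/7) = -80/7 - 16*I/7)
L(3*(5 + 4) + 12, -12)/765 = (-80/7 - 16*(3*(5 + 4) + 12)/7)/765 = (-80/7 - 16*(3*9 + 12)/7)*(1/765) = (-80/7 - 16*(27 + 12)/7)*(1/765) = (-80/7 - 16/7*39)*(1/765) = (-80/7 - 624/7)*(1/765) = -704/7*1/765 = -704/5355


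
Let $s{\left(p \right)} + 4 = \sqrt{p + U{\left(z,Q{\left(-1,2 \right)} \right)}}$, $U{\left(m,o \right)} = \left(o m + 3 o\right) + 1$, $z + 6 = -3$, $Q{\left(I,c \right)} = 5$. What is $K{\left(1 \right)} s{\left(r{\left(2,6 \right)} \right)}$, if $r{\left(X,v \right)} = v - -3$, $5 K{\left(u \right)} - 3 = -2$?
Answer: $- \frac{4}{5} + \frac{2 i \sqrt{5}}{5} \approx -0.8 + 0.89443 i$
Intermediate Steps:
$K{\left(u \right)} = \frac{1}{5}$ ($K{\left(u \right)} = \frac{3}{5} + \frac{1}{5} \left(-2\right) = \frac{3}{5} - \frac{2}{5} = \frac{1}{5}$)
$z = -9$ ($z = -6 - 3 = -9$)
$U{\left(m,o \right)} = 1 + 3 o + m o$ ($U{\left(m,o \right)} = \left(m o + 3 o\right) + 1 = \left(3 o + m o\right) + 1 = 1 + 3 o + m o$)
$r{\left(X,v \right)} = 3 + v$ ($r{\left(X,v \right)} = v + 3 = 3 + v$)
$s{\left(p \right)} = -4 + \sqrt{-29 + p}$ ($s{\left(p \right)} = -4 + \sqrt{p + \left(1 + 3 \cdot 5 - 45\right)} = -4 + \sqrt{p + \left(1 + 15 - 45\right)} = -4 + \sqrt{p - 29} = -4 + \sqrt{-29 + p}$)
$K{\left(1 \right)} s{\left(r{\left(2,6 \right)} \right)} = \frac{-4 + \sqrt{-29 + \left(3 + 6\right)}}{5} = \frac{-4 + \sqrt{-29 + 9}}{5} = \frac{-4 + \sqrt{-20}}{5} = \frac{-4 + 2 i \sqrt{5}}{5} = - \frac{4}{5} + \frac{2 i \sqrt{5}}{5}$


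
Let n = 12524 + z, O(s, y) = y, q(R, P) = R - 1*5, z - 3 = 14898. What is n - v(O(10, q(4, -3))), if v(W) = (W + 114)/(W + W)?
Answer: 54963/2 ≈ 27482.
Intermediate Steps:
z = 14901 (z = 3 + 14898 = 14901)
q(R, P) = -5 + R (q(R, P) = R - 5 = -5 + R)
v(W) = (114 + W)/(2*W) (v(W) = (114 + W)/((2*W)) = (114 + W)*(1/(2*W)) = (114 + W)/(2*W))
n = 27425 (n = 12524 + 14901 = 27425)
n - v(O(10, q(4, -3))) = 27425 - (114 + (-5 + 4))/(2*(-5 + 4)) = 27425 - (114 - 1)/(2*(-1)) = 27425 - (-1)*113/2 = 27425 - 1*(-113/2) = 27425 + 113/2 = 54963/2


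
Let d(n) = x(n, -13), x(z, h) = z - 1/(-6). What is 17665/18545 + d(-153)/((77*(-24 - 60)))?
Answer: 20072831/20562696 ≈ 0.97618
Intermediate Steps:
x(z, h) = ⅙ + z (x(z, h) = z - 1*(-⅙) = z + ⅙ = ⅙ + z)
d(n) = ⅙ + n
17665/18545 + d(-153)/((77*(-24 - 60))) = 17665/18545 + (⅙ - 153)/((77*(-24 - 60))) = 17665*(1/18545) - 917/(6*(77*(-84))) = 3533/3709 - 917/6/(-6468) = 3533/3709 - 917/6*(-1/6468) = 3533/3709 + 131/5544 = 20072831/20562696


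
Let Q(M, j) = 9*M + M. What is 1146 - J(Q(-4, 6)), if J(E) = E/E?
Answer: 1145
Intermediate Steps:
Q(M, j) = 10*M
J(E) = 1
1146 - J(Q(-4, 6)) = 1146 - 1*1 = 1146 - 1 = 1145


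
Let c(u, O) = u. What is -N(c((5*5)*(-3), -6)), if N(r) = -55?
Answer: 55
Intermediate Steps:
-N(c((5*5)*(-3), -6)) = -1*(-55) = 55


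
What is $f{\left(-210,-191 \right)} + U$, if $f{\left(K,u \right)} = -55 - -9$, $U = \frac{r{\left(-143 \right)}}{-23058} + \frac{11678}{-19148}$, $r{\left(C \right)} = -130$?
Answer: $- \frac{5144113237}{110378646} \approx -46.604$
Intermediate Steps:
$U = - \frac{66695521}{110378646}$ ($U = - \frac{130}{-23058} + \frac{11678}{-19148} = \left(-130\right) \left(- \frac{1}{23058}\right) + 11678 \left(- \frac{1}{19148}\right) = \frac{65}{11529} - \frac{5839}{9574} = - \frac{66695521}{110378646} \approx -0.60424$)
$f{\left(K,u \right)} = -46$ ($f{\left(K,u \right)} = -55 + 9 = -46$)
$f{\left(-210,-191 \right)} + U = -46 - \frac{66695521}{110378646} = - \frac{5144113237}{110378646}$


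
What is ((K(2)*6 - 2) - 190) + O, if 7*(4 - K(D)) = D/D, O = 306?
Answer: 960/7 ≈ 137.14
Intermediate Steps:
K(D) = 27/7 (K(D) = 4 - D/(7*D) = 4 - 1/7*1 = 4 - 1/7 = 27/7)
((K(2)*6 - 2) - 190) + O = (((27/7)*6 - 2) - 190) + 306 = ((162/7 - 2) - 190) + 306 = (148/7 - 190) + 306 = -1182/7 + 306 = 960/7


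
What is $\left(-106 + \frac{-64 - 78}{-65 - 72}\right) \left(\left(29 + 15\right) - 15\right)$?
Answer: $- \frac{417020}{137} \approx -3043.9$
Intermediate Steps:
$\left(-106 + \frac{-64 - 78}{-65 - 72}\right) \left(\left(29 + 15\right) - 15\right) = \left(-106 - \frac{142}{-137}\right) \left(44 - 15\right) = \left(-106 - - \frac{142}{137}\right) 29 = \left(-106 + \frac{142}{137}\right) 29 = \left(- \frac{14380}{137}\right) 29 = - \frac{417020}{137}$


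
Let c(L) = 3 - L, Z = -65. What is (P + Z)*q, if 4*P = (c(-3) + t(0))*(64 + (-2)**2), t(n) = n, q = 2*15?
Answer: 1110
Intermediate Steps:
q = 30
P = 102 (P = (((3 - 1*(-3)) + 0)*(64 + (-2)**2))/4 = (((3 + 3) + 0)*(64 + 4))/4 = ((6 + 0)*68)/4 = (6*68)/4 = (1/4)*408 = 102)
(P + Z)*q = (102 - 65)*30 = 37*30 = 1110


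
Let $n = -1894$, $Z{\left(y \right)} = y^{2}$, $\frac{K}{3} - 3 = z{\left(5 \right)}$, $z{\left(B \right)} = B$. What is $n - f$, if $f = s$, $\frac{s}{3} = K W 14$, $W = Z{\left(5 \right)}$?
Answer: $-27094$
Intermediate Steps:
$K = 24$ ($K = 9 + 3 \cdot 5 = 9 + 15 = 24$)
$W = 25$ ($W = 5^{2} = 25$)
$s = 25200$ ($s = 3 \cdot 24 \cdot 25 \cdot 14 = 3 \cdot 600 \cdot 14 = 3 \cdot 8400 = 25200$)
$f = 25200$
$n - f = -1894 - 25200 = -27094$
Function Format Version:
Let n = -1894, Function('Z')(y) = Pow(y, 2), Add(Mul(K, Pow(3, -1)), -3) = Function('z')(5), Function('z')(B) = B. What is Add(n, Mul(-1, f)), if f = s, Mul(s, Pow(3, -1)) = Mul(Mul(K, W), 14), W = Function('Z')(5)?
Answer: -27094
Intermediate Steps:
K = 24 (K = Add(9, Mul(3, 5)) = Add(9, 15) = 24)
W = 25 (W = Pow(5, 2) = 25)
s = 25200 (s = Mul(3, Mul(Mul(24, 25), 14)) = Mul(3, Mul(600, 14)) = Mul(3, 8400) = 25200)
f = 25200
Add(n, Mul(-1, f)) = Add(-1894, Mul(-1, 25200)) = Add(-1894, -25200) = -27094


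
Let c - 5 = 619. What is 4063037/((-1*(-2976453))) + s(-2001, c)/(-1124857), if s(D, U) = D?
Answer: 4576291493162/3348083992221 ≈ 1.3668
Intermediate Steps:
c = 624 (c = 5 + 619 = 624)
4063037/((-1*(-2976453))) + s(-2001, c)/(-1124857) = 4063037/((-1*(-2976453))) - 2001/(-1124857) = 4063037/2976453 - 2001*(-1/1124857) = 4063037*(1/2976453) + 2001/1124857 = 4063037/2976453 + 2001/1124857 = 4576291493162/3348083992221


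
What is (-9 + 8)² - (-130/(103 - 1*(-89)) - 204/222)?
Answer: 9221/3552 ≈ 2.5960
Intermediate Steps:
(-9 + 8)² - (-130/(103 - 1*(-89)) - 204/222) = (-1)² - (-130/(103 + 89) - 204*1/222) = 1 - (-130/192 - 34/37) = 1 - (-130*1/192 - 34/37) = 1 - (-65/96 - 34/37) = 1 - 1*(-5669/3552) = 1 + 5669/3552 = 9221/3552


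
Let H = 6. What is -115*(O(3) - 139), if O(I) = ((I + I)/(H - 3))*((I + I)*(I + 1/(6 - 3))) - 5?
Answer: 11960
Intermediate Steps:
O(I) = -5 + 4*I²*(⅓ + I)/3 (O(I) = ((I + I)/(6 - 3))*((I + I)*(I + 1/(6 - 3))) - 5 = ((2*I)/3)*((2*I)*(I + 1/3)) - 5 = ((2*I)*(⅓))*((2*I)*(I + ⅓)) - 5 = (2*I/3)*((2*I)*(⅓ + I)) - 5 = (2*I/3)*(2*I*(⅓ + I)) - 5 = 4*I²*(⅓ + I)/3 - 5 = -5 + 4*I²*(⅓ + I)/3)
-115*(O(3) - 139) = -115*((-5 + (4/3)*3³ + (4/9)*3²) - 139) = -115*((-5 + (4/3)*27 + (4/9)*9) - 139) = -115*((-5 + 36 + 4) - 139) = -115*(35 - 139) = -115*(-104) = 11960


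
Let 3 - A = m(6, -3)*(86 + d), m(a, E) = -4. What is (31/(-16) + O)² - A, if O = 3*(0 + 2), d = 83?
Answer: -169599/256 ≈ -662.50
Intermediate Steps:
O = 6 (O = 3*2 = 6)
A = 679 (A = 3 - (-4)*(86 + 83) = 3 - (-4)*169 = 3 - 1*(-676) = 3 + 676 = 679)
(31/(-16) + O)² - A = (31/(-16) + 6)² - 1*679 = (31*(-1/16) + 6)² - 679 = (-31/16 + 6)² - 679 = (65/16)² - 679 = 4225/256 - 679 = -169599/256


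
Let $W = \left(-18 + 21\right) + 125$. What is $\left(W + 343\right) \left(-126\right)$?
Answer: $-59346$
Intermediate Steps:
$W = 128$ ($W = 3 + 125 = 128$)
$\left(W + 343\right) \left(-126\right) = \left(128 + 343\right) \left(-126\right) = 471 \left(-126\right) = -59346$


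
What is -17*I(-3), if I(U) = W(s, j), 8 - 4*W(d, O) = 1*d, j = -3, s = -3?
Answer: -187/4 ≈ -46.750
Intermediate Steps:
W(d, O) = 2 - d/4
I(U) = 11/4 (I(U) = 2 - ¼*(-3) = 2 + ¾ = 11/4)
-17*I(-3) = -17*11/4 = -187/4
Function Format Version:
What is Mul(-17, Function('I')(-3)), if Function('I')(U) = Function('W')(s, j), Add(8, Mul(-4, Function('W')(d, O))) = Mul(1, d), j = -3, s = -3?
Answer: Rational(-187, 4) ≈ -46.750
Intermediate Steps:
Function('W')(d, O) = Add(2, Mul(Rational(-1, 4), d)) (Function('W')(d, O) = Add(2, Mul(Rational(-1, 4), Mul(1, d))) = Add(2, Mul(Rational(-1, 4), d)))
Function('I')(U) = Rational(11, 4) (Function('I')(U) = Add(2, Mul(Rational(-1, 4), -3)) = Add(2, Rational(3, 4)) = Rational(11, 4))
Mul(-17, Function('I')(-3)) = Mul(-17, Rational(11, 4)) = Rational(-187, 4)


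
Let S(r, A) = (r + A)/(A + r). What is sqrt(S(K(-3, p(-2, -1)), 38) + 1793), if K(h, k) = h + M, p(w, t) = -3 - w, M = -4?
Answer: sqrt(1794) ≈ 42.356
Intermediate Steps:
K(h, k) = -4 + h (K(h, k) = h - 4 = -4 + h)
S(r, A) = 1 (S(r, A) = (A + r)/(A + r) = 1)
sqrt(S(K(-3, p(-2, -1)), 38) + 1793) = sqrt(1 + 1793) = sqrt(1794)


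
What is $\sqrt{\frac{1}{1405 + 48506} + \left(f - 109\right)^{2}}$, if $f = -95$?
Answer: $\frac{\sqrt{103669947290247}}{49911} \approx 204.0$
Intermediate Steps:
$\sqrt{\frac{1}{1405 + 48506} + \left(f - 109\right)^{2}} = \sqrt{\frac{1}{1405 + 48506} + \left(-95 - 109\right)^{2}} = \sqrt{\frac{1}{49911} + \left(-204\right)^{2}} = \sqrt{\frac{1}{49911} + 41616} = \sqrt{\frac{2077096177}{49911}} = \frac{\sqrt{103669947290247}}{49911}$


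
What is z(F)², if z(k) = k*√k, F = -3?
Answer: -27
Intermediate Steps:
z(k) = k^(3/2)
z(F)² = ((-3)^(3/2))² = (-3*I*√3)² = -27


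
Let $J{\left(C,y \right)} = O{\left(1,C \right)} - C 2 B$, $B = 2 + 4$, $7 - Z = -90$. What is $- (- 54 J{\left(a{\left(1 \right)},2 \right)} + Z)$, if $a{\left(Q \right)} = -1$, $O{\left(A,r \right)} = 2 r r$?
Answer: $659$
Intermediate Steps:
$Z = 97$ ($Z = 7 - -90 = 7 + 90 = 97$)
$O{\left(A,r \right)} = 2 r^{2}$
$B = 6$
$J{\left(C,y \right)} = - 12 C + 2 C^{2}$ ($J{\left(C,y \right)} = 2 C^{2} - C 2 \cdot 6 = 2 C^{2} - 2 C 6 = 2 C^{2} - 12 C = - 12 C + 2 C^{2}$)
$- (- 54 J{\left(a{\left(1 \right)},2 \right)} + Z) = - (- 54 \cdot 2 \left(-1\right) \left(-6 - 1\right) + 97) = - (- 54 \cdot 2 \left(-1\right) \left(-7\right) + 97) = - (\left(-54\right) 14 + 97) = - (-756 + 97) = \left(-1\right) \left(-659\right) = 659$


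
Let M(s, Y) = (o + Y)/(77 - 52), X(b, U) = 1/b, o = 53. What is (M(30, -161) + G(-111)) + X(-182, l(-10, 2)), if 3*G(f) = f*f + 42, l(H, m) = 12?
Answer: 18730869/4550 ≈ 4116.7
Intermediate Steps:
M(s, Y) = 53/25 + Y/25 (M(s, Y) = (53 + Y)/(77 - 52) = (53 + Y)/25 = (53 + Y)*(1/25) = 53/25 + Y/25)
G(f) = 14 + f²/3 (G(f) = (f*f + 42)/3 = (f² + 42)/3 = (42 + f²)/3 = 14 + f²/3)
(M(30, -161) + G(-111)) + X(-182, l(-10, 2)) = ((53/25 + (1/25)*(-161)) + (14 + (⅓)*(-111)²)) + 1/(-182) = ((53/25 - 161/25) + (14 + (⅓)*12321)) - 1/182 = (-108/25 + (14 + 4107)) - 1/182 = (-108/25 + 4121) - 1/182 = 102917/25 - 1/182 = 18730869/4550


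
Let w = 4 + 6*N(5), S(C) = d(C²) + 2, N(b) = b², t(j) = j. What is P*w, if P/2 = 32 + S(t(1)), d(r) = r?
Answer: 10780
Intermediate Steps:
S(C) = 2 + C² (S(C) = C² + 2 = 2 + C²)
P = 70 (P = 2*(32 + (2 + 1²)) = 2*(32 + (2 + 1)) = 2*(32 + 3) = 2*35 = 70)
w = 154 (w = 4 + 6*5² = 4 + 6*25 = 4 + 150 = 154)
P*w = 70*154 = 10780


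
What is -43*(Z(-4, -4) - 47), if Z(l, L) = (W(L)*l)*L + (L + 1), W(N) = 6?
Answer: -1978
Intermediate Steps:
Z(l, L) = 1 + L + 6*L*l (Z(l, L) = (6*l)*L + (L + 1) = 6*L*l + (1 + L) = 1 + L + 6*L*l)
-43*(Z(-4, -4) - 47) = -43*((1 - 4 + 6*(-4)*(-4)) - 47) = -43*((1 - 4 + 96) - 47) = -43*(93 - 47) = -43*46 = -1978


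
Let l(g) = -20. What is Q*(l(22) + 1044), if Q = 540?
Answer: 552960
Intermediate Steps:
Q*(l(22) + 1044) = 540*(-20 + 1044) = 540*1024 = 552960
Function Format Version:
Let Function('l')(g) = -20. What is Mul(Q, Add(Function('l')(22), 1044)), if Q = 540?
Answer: 552960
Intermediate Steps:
Mul(Q, Add(Function('l')(22), 1044)) = Mul(540, Add(-20, 1044)) = Mul(540, 1024) = 552960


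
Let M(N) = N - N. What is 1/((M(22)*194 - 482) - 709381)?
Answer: -1/709863 ≈ -1.4087e-6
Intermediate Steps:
M(N) = 0
1/((M(22)*194 - 482) - 709381) = 1/((0*194 - 482) - 709381) = 1/((0 - 482) - 709381) = 1/(-482 - 709381) = 1/(-709863) = -1/709863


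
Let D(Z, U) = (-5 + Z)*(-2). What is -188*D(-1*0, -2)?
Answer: -1880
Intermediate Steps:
D(Z, U) = 10 - 2*Z
-188*D(-1*0, -2) = -188*(10 - (-2)*0) = -188*(10 - 2*0) = -188*(10 + 0) = -188*10 = -1880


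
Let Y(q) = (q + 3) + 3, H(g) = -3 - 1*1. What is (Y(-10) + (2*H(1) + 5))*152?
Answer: -1064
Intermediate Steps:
H(g) = -4 (H(g) = -3 - 1 = -4)
Y(q) = 6 + q (Y(q) = (3 + q) + 3 = 6 + q)
(Y(-10) + (2*H(1) + 5))*152 = ((6 - 10) + (2*(-4) + 5))*152 = (-4 + (-8 + 5))*152 = (-4 - 3)*152 = -7*152 = -1064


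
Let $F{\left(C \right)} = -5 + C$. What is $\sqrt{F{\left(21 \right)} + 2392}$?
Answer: $2 \sqrt{602} \approx 49.071$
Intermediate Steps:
$\sqrt{F{\left(21 \right)} + 2392} = \sqrt{\left(-5 + 21\right) + 2392} = \sqrt{16 + 2392} = \sqrt{2408} = 2 \sqrt{602}$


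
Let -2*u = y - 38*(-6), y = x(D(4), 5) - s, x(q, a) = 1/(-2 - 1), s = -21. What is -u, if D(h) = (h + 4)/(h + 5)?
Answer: 373/3 ≈ 124.33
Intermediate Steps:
D(h) = (4 + h)/(5 + h)
x(q, a) = -⅓ (x(q, a) = 1/(-3) = -⅓)
y = 62/3 (y = -⅓ - 1*(-21) = -⅓ + 21 = 62/3 ≈ 20.667)
u = -373/3 (u = -(62/3 - 38*(-6))/2 = -(62/3 + 228)/2 = -½*746/3 = -373/3 ≈ -124.33)
-u = -1*(-373/3) = 373/3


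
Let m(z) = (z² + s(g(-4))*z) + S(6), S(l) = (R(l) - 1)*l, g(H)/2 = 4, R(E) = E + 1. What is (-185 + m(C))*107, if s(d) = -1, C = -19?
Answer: 24717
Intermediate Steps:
R(E) = 1 + E
g(H) = 8 (g(H) = 2*4 = 8)
S(l) = l² (S(l) = ((1 + l) - 1)*l = l*l = l²)
m(z) = 36 + z² - z (m(z) = (z² - z) + 6² = (z² - z) + 36 = 36 + z² - z)
(-185 + m(C))*107 = (-185 + (36 + (-19)² - 1*(-19)))*107 = (-185 + (36 + 361 + 19))*107 = (-185 + 416)*107 = 231*107 = 24717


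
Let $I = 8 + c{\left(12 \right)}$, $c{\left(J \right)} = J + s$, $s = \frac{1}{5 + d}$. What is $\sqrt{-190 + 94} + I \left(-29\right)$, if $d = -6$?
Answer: $-551 + 4 i \sqrt{6} \approx -551.0 + 9.798 i$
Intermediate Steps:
$s = -1$ ($s = \frac{1}{5 - 6} = \frac{1}{-1} = -1$)
$c{\left(J \right)} = -1 + J$ ($c{\left(J \right)} = J - 1 = -1 + J$)
$I = 19$ ($I = 8 + \left(-1 + 12\right) = 8 + 11 = 19$)
$\sqrt{-190 + 94} + I \left(-29\right) = \sqrt{-190 + 94} + 19 \left(-29\right) = \sqrt{-96} - 551 = 4 i \sqrt{6} - 551 = -551 + 4 i \sqrt{6}$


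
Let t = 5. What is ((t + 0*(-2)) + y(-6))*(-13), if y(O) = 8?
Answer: -169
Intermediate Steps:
((t + 0*(-2)) + y(-6))*(-13) = ((5 + 0*(-2)) + 8)*(-13) = ((5 + 0) + 8)*(-13) = (5 + 8)*(-13) = 13*(-13) = -169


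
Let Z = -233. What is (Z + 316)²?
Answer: 6889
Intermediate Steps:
(Z + 316)² = (-233 + 316)² = 83² = 6889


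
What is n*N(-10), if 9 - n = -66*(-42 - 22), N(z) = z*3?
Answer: 126450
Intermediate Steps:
N(z) = 3*z
n = -4215 (n = 9 - (-66)*(-42 - 22) = 9 - (-66)*(-64) = 9 - 1*4224 = 9 - 4224 = -4215)
n*N(-10) = -12645*(-10) = -4215*(-30) = 126450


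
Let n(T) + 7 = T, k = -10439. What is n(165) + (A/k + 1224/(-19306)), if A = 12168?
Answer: 1215188078/7751359 ≈ 156.77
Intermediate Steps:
n(T) = -7 + T
n(165) + (A/k + 1224/(-19306)) = (-7 + 165) + (12168/(-10439) + 1224/(-19306)) = 158 + (12168*(-1/10439) + 1224*(-1/19306)) = 158 + (-936/803 - 612/9653) = 158 - 9526644/7751359 = 1215188078/7751359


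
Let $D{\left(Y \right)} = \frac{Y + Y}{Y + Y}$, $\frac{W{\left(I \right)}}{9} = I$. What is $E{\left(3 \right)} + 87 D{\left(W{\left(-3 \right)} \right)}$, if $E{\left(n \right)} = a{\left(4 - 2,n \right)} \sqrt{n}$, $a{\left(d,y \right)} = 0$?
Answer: $87$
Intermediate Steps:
$W{\left(I \right)} = 9 I$
$D{\left(Y \right)} = 1$ ($D{\left(Y \right)} = \frac{2 Y}{2 Y} = 2 Y \frac{1}{2 Y} = 1$)
$E{\left(n \right)} = 0$ ($E{\left(n \right)} = 0 \sqrt{n} = 0$)
$E{\left(3 \right)} + 87 D{\left(W{\left(-3 \right)} \right)} = 0 + 87 \cdot 1 = 0 + 87 = 87$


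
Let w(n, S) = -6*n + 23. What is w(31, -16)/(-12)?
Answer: 163/12 ≈ 13.583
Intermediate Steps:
w(n, S) = 23 - 6*n
w(31, -16)/(-12) = (23 - 6*31)/(-12) = (23 - 186)*(-1/12) = -163*(-1/12) = 163/12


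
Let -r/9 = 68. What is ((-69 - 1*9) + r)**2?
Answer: 476100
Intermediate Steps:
r = -612 (r = -9*68 = -612)
((-69 - 1*9) + r)**2 = ((-69 - 1*9) - 612)**2 = ((-69 - 9) - 612)**2 = (-78 - 612)**2 = (-690)**2 = 476100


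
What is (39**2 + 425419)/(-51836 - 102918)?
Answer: -213470/77377 ≈ -2.7588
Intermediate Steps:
(39**2 + 425419)/(-51836 - 102918) = (1521 + 425419)/(-154754) = 426940*(-1/154754) = -213470/77377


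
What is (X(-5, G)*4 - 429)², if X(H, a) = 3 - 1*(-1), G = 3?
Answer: 170569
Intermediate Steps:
X(H, a) = 4 (X(H, a) = 3 + 1 = 4)
(X(-5, G)*4 - 429)² = (4*4 - 429)² = (16 - 429)² = (-413)² = 170569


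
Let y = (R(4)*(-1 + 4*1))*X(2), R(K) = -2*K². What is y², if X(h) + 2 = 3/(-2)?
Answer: 112896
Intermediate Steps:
X(h) = -7/2 (X(h) = -2 + 3/(-2) = -2 + 3*(-½) = -2 - 3/2 = -7/2)
y = 336 (y = ((-2*4²)*(-1 + 4*1))*(-7/2) = ((-2*16)*(-1 + 4))*(-7/2) = -32*3*(-7/2) = -96*(-7/2) = 336)
y² = 336² = 112896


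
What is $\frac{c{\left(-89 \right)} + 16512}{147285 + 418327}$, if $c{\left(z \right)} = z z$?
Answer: $\frac{24433}{565612} \approx 0.043197$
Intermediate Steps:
$c{\left(z \right)} = z^{2}$
$\frac{c{\left(-89 \right)} + 16512}{147285 + 418327} = \frac{\left(-89\right)^{2} + 16512}{147285 + 418327} = \frac{7921 + 16512}{565612} = 24433 \cdot \frac{1}{565612} = \frac{24433}{565612}$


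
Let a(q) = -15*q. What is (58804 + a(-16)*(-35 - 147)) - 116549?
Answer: -101425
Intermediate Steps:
(58804 + a(-16)*(-35 - 147)) - 116549 = (58804 + (-15*(-16))*(-35 - 147)) - 116549 = (58804 + 240*(-182)) - 116549 = (58804 - 43680) - 116549 = 15124 - 116549 = -101425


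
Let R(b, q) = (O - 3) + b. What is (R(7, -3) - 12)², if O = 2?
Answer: 36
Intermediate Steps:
R(b, q) = -1 + b (R(b, q) = (2 - 3) + b = -1 + b)
(R(7, -3) - 12)² = ((-1 + 7) - 12)² = (6 - 12)² = (-6)² = 36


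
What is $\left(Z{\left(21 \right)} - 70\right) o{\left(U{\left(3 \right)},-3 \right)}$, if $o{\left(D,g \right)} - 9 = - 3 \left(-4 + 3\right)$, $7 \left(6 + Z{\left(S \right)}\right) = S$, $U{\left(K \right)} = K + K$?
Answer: $-876$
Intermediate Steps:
$U{\left(K \right)} = 2 K$
$Z{\left(S \right)} = -6 + \frac{S}{7}$
$o{\left(D,g \right)} = 12$ ($o{\left(D,g \right)} = 9 - 3 \left(-4 + 3\right) = 9 - -3 = 9 + 3 = 12$)
$\left(Z{\left(21 \right)} - 70\right) o{\left(U{\left(3 \right)},-3 \right)} = \left(\left(-6 + \frac{1}{7} \cdot 21\right) - 70\right) 12 = \left(\left(-6 + 3\right) - 70\right) 12 = \left(-3 - 70\right) 12 = \left(-73\right) 12 = -876$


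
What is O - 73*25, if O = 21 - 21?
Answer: -1825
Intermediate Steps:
O = 0
O - 73*25 = 0 - 73*25 = 0 - 1825 = -1825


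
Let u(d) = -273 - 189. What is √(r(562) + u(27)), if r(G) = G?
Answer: 10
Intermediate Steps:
u(d) = -462
√(r(562) + u(27)) = √(562 - 462) = √100 = 10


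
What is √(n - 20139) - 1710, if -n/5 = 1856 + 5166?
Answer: -1710 + I*√55249 ≈ -1710.0 + 235.05*I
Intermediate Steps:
n = -35110 (n = -5*(1856 + 5166) = -5*7022 = -35110)
√(n - 20139) - 1710 = √(-35110 - 20139) - 1710 = √(-55249) - 1710 = I*√55249 - 1710 = -1710 + I*√55249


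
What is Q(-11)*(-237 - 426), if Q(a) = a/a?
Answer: -663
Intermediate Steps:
Q(a) = 1
Q(-11)*(-237 - 426) = 1*(-237 - 426) = 1*(-663) = -663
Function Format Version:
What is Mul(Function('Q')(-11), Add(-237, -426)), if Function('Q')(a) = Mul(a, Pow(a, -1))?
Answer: -663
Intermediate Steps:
Function('Q')(a) = 1
Mul(Function('Q')(-11), Add(-237, -426)) = Mul(1, Add(-237, -426)) = Mul(1, -663) = -663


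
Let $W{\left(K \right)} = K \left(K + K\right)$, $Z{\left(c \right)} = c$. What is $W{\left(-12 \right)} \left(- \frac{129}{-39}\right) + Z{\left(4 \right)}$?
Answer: $\frac{12436}{13} \approx 956.62$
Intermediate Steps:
$W{\left(K \right)} = 2 K^{2}$ ($W{\left(K \right)} = K 2 K = 2 K^{2}$)
$W{\left(-12 \right)} \left(- \frac{129}{-39}\right) + Z{\left(4 \right)} = 2 \left(-12\right)^{2} \left(- \frac{129}{-39}\right) + 4 = 2 \cdot 144 \left(\left(-129\right) \left(- \frac{1}{39}\right)\right) + 4 = 288 \cdot \frac{43}{13} + 4 = \frac{12384}{13} + 4 = \frac{12436}{13}$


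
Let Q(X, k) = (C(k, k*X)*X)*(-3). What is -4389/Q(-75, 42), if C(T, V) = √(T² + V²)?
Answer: -209*√5626/2531700 ≈ -0.0061920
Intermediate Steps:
Q(X, k) = -3*X*√(k² + X²*k²) (Q(X, k) = (√(k² + (k*X)²)*X)*(-3) = (√(k² + (X*k)²)*X)*(-3) = (√(k² + X²*k²)*X)*(-3) = (X*√(k² + X²*k²))*(-3) = -3*X*√(k² + X²*k²))
-4389/Q(-75, 42) = -4389*1/(9450*√(1 + (-75)²)) = -4389*1/(9450*√(1 + 5625)) = -4389*√5626/53165700 = -209*√5626/2531700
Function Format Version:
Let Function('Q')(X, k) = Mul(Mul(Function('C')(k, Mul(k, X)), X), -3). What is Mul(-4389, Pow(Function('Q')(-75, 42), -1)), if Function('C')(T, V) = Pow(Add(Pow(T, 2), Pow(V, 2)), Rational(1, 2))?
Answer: Mul(Rational(-209, 2531700), Pow(5626, Rational(1, 2))) ≈ -0.0061920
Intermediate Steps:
Function('Q')(X, k) = Mul(-3, X, Pow(Add(Pow(k, 2), Mul(Pow(X, 2), Pow(k, 2))), Rational(1, 2))) (Function('Q')(X, k) = Mul(Mul(Pow(Add(Pow(k, 2), Pow(Mul(k, X), 2)), Rational(1, 2)), X), -3) = Mul(Mul(Pow(Add(Pow(k, 2), Pow(Mul(X, k), 2)), Rational(1, 2)), X), -3) = Mul(Mul(Pow(Add(Pow(k, 2), Mul(Pow(X, 2), Pow(k, 2))), Rational(1, 2)), X), -3) = Mul(Mul(X, Pow(Add(Pow(k, 2), Mul(Pow(X, 2), Pow(k, 2))), Rational(1, 2))), -3) = Mul(-3, X, Pow(Add(Pow(k, 2), Mul(Pow(X, 2), Pow(k, 2))), Rational(1, 2))))
Mul(-4389, Pow(Function('Q')(-75, 42), -1)) = Mul(-4389, Pow(Mul(-3, -75, Pow(Mul(Pow(42, 2), Add(1, Pow(-75, 2))), Rational(1, 2))), -1)) = Mul(-4389, Pow(Mul(-3, -75, Pow(Mul(1764, Add(1, 5625)), Rational(1, 2))), -1)) = Mul(-4389, Pow(Mul(-3, -75, Pow(Mul(1764, 5626), Rational(1, 2))), -1)) = Mul(-4389, Pow(Mul(-3, -75, Pow(9924264, Rational(1, 2))), -1)) = Mul(-4389, Pow(Mul(-3, -75, Mul(42, Pow(5626, Rational(1, 2)))), -1)) = Mul(-4389, Pow(Mul(9450, Pow(5626, Rational(1, 2))), -1)) = Mul(-4389, Mul(Rational(1, 53165700), Pow(5626, Rational(1, 2)))) = Mul(Rational(-209, 2531700), Pow(5626, Rational(1, 2)))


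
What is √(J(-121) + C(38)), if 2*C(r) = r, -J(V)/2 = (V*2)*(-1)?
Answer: I*√465 ≈ 21.564*I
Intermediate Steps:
J(V) = 4*V (J(V) = -2*V*2*(-1) = -2*2*V*(-1) = -(-4)*V = 4*V)
C(r) = r/2
√(J(-121) + C(38)) = √(4*(-121) + (½)*38) = √(-484 + 19) = √(-465) = I*√465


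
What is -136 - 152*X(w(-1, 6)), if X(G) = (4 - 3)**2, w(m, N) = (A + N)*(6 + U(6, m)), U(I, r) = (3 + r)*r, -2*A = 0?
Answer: -288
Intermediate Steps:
A = 0 (A = -1/2*0 = 0)
U(I, r) = r*(3 + r)
w(m, N) = N*(6 + m*(3 + m)) (w(m, N) = (0 + N)*(6 + m*(3 + m)) = N*(6 + m*(3 + m)))
X(G) = 1 (X(G) = 1**2 = 1)
-136 - 152*X(w(-1, 6)) = -136 - 152*1 = -136 - 152 = -288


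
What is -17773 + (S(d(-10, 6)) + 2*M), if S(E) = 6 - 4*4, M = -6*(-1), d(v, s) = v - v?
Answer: -17771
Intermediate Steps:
d(v, s) = 0
M = 6
S(E) = -10 (S(E) = 6 - 16 = -10)
-17773 + (S(d(-10, 6)) + 2*M) = -17773 + (-10 + 2*6) = -17773 + (-10 + 12) = -17773 + 2 = -17771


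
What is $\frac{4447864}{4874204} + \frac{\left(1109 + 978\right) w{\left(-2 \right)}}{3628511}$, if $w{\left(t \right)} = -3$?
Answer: $\frac{4027151514815}{4421525707561} \approx 0.91081$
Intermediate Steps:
$\frac{4447864}{4874204} + \frac{\left(1109 + 978\right) w{\left(-2 \right)}}{3628511} = \frac{4447864}{4874204} + \frac{\left(1109 + 978\right) \left(-3\right)}{3628511} = 4447864 \cdot \frac{1}{4874204} + 2087 \left(-3\right) \frac{1}{3628511} = \frac{1111966}{1218551} - \frac{6261}{3628511} = \frac{4027151514815}{4421525707561}$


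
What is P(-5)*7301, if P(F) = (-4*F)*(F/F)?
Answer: 146020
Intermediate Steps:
P(F) = -4*F (P(F) = -4*F*1 = -4*F)
P(-5)*7301 = -4*(-5)*7301 = 20*7301 = 146020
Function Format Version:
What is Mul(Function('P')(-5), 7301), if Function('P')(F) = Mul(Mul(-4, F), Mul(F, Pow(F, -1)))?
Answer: 146020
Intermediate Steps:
Function('P')(F) = Mul(-4, F) (Function('P')(F) = Mul(Mul(-4, F), 1) = Mul(-4, F))
Mul(Function('P')(-5), 7301) = Mul(Mul(-4, -5), 7301) = Mul(20, 7301) = 146020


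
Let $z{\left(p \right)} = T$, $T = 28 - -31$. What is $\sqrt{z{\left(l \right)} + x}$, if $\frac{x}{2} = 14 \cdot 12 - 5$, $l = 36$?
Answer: $\sqrt{385} \approx 19.621$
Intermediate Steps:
$T = 59$ ($T = 28 + 31 = 59$)
$x = 326$ ($x = 2 \left(14 \cdot 12 - 5\right) = 2 \left(168 - 5\right) = 2 \cdot 163 = 326$)
$z{\left(p \right)} = 59$
$\sqrt{z{\left(l \right)} + x} = \sqrt{59 + 326} = \sqrt{385}$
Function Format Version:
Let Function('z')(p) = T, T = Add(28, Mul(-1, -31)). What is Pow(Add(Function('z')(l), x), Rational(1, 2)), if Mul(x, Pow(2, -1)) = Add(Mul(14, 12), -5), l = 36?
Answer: Pow(385, Rational(1, 2)) ≈ 19.621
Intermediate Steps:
T = 59 (T = Add(28, 31) = 59)
x = 326 (x = Mul(2, Add(Mul(14, 12), -5)) = Mul(2, Add(168, -5)) = Mul(2, 163) = 326)
Function('z')(p) = 59
Pow(Add(Function('z')(l), x), Rational(1, 2)) = Pow(Add(59, 326), Rational(1, 2)) = Pow(385, Rational(1, 2))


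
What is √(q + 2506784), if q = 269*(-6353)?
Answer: √797827 ≈ 893.21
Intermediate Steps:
q = -1708957
√(q + 2506784) = √(-1708957 + 2506784) = √797827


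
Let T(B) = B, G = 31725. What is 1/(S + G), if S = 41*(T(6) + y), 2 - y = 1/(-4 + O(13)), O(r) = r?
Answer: 9/288436 ≈ 3.1203e-5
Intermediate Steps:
y = 17/9 (y = 2 - 1/(-4 + 13) = 2 - 1/9 = 2 - 1*⅑ = 2 - ⅑ = 17/9 ≈ 1.8889)
S = 2911/9 (S = 41*(6 + 17/9) = 41*(71/9) = 2911/9 ≈ 323.44)
1/(S + G) = 1/(2911/9 + 31725) = 1/(288436/9) = 9/288436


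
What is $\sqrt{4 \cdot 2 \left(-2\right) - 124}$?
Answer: $2 i \sqrt{35} \approx 11.832 i$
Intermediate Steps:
$\sqrt{4 \cdot 2 \left(-2\right) - 124} = \sqrt{8 \left(-2\right) - 124} = \sqrt{-16 - 124} = \sqrt{-140} = 2 i \sqrt{35}$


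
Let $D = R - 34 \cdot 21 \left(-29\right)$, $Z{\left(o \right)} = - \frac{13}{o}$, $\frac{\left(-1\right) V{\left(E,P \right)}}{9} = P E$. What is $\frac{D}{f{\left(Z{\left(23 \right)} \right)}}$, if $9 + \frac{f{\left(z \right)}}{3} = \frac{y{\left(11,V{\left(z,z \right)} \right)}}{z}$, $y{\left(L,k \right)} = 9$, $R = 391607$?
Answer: $- \frac{5360069}{972} \approx -5514.5$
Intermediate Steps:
$V{\left(E,P \right)} = - 9 E P$ ($V{\left(E,P \right)} = - 9 P E = - 9 E P$)
$f{\left(z \right)} = -27 + \frac{27}{z}$ ($f{\left(z \right)} = -27 + 3 \frac{9}{z} = -27 + \frac{27}{z}$)
$D = 412313$ ($D = 391607 - 34 \cdot 21 \left(-29\right) = 391607 - 714 \left(-29\right) = 391607 - -20706 = 391607 + 20706 = 412313$)
$\frac{D}{f{\left(Z{\left(23 \right)} \right)}} = \frac{412313}{-27 + \frac{27}{\left(-13\right) \frac{1}{23}}} = \frac{412313}{-27 + \frac{27}{- \frac{13}{23}}} = \frac{412313}{-27 + 27 \left(- \frac{23}{13}\right)} = \frac{412313}{-27 - \frac{621}{13}} = \frac{412313}{- \frac{972}{13}} = 412313 \left(- \frac{13}{972}\right) = - \frac{5360069}{972}$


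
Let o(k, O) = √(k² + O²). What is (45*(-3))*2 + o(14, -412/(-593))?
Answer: -270 + 2*√17273237/593 ≈ -255.98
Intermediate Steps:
o(k, O) = √(O² + k²)
(45*(-3))*2 + o(14, -412/(-593)) = (45*(-3))*2 + √((-412/(-593))² + 14²) = -135*2 + √((-412*(-1/593))² + 196) = -270 + √((412/593)² + 196) = -270 + √(169744/351649 + 196) = -270 + √(69092948/351649) = -270 + 2*√17273237/593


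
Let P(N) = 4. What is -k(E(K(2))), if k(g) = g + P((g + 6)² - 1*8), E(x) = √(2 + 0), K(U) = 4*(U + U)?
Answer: -4 - √2 ≈ -5.4142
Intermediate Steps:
K(U) = 8*U (K(U) = 4*(2*U) = 8*U)
E(x) = √2
k(g) = 4 + g (k(g) = g + 4 = 4 + g)
-k(E(K(2))) = -(4 + √2) = -4 - √2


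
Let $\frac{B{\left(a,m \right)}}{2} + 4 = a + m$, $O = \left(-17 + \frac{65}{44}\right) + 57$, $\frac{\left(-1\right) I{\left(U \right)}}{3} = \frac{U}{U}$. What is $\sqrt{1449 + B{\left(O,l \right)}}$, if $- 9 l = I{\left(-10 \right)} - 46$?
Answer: $\frac{\sqrt{6685778}}{66} \approx 39.177$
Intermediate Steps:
$I{\left(U \right)} = -3$ ($I{\left(U \right)} = - 3 \frac{U}{U} = \left(-3\right) 1 = -3$)
$l = \frac{49}{9}$ ($l = - \frac{-3 - 46}{9} = \left(- \frac{1}{9}\right) \left(-49\right) = \frac{49}{9} \approx 5.4444$)
$O = \frac{1825}{44}$ ($O = \left(-17 + 65 \cdot \frac{1}{44}\right) + 57 = \left(-17 + \frac{65}{44}\right) + 57 = - \frac{683}{44} + 57 = \frac{1825}{44} \approx 41.477$)
$B{\left(a,m \right)} = -8 + 2 a + 2 m$ ($B{\left(a,m \right)} = -8 + 2 \left(a + m\right) = -8 + \left(2 a + 2 m\right) = -8 + 2 a + 2 m$)
$\sqrt{1449 + B{\left(O,l \right)}} = \sqrt{1449 + \left(-8 + 2 \cdot \frac{1825}{44} + 2 \cdot \frac{49}{9}\right)} = \sqrt{1449 + \left(-8 + \frac{1825}{22} + \frac{98}{9}\right)} = \sqrt{1449 + \frac{16997}{198}} = \sqrt{\frac{303899}{198}} = \frac{\sqrt{6685778}}{66}$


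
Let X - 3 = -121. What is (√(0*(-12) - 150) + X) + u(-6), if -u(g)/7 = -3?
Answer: -97 + 5*I*√6 ≈ -97.0 + 12.247*I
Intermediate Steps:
X = -118 (X = 3 - 121 = -118)
u(g) = 21 (u(g) = -7*(-3) = 21)
(√(0*(-12) - 150) + X) + u(-6) = (√(0*(-12) - 150) - 118) + 21 = (√(0 - 150) - 118) + 21 = (√(-150) - 118) + 21 = (5*I*√6 - 118) + 21 = (-118 + 5*I*√6) + 21 = -97 + 5*I*√6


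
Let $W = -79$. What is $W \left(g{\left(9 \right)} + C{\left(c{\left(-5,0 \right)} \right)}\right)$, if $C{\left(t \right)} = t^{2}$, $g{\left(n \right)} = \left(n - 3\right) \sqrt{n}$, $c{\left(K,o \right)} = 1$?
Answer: $-1501$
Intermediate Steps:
$g{\left(n \right)} = \sqrt{n} \left(-3 + n\right)$ ($g{\left(n \right)} = \left(n - 3\right) \sqrt{n} = \left(-3 + n\right) \sqrt{n} = \sqrt{n} \left(-3 + n\right)$)
$W \left(g{\left(9 \right)} + C{\left(c{\left(-5,0 \right)} \right)}\right) = - 79 \left(\sqrt{9} \left(-3 + 9\right) + 1^{2}\right) = - 79 \left(3 \cdot 6 + 1\right) = - 79 \left(18 + 1\right) = \left(-79\right) 19 = -1501$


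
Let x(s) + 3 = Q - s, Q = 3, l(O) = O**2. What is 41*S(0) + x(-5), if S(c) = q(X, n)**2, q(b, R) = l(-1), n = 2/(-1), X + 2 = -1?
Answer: 46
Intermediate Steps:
X = -3 (X = -2 - 1 = -3)
n = -2 (n = 2*(-1) = -2)
q(b, R) = 1 (q(b, R) = (-1)**2 = 1)
S(c) = 1 (S(c) = 1**2 = 1)
x(s) = -s (x(s) = -3 + (3 - s) = -s)
41*S(0) + x(-5) = 41*1 - 1*(-5) = 41 + 5 = 46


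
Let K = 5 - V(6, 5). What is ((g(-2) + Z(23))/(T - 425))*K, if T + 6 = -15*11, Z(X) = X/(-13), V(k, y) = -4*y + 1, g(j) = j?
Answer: 294/1937 ≈ 0.15178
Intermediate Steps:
V(k, y) = 1 - 4*y
Z(X) = -X/13 (Z(X) = X*(-1/13) = -X/13)
T = -171 (T = -6 - 15*11 = -6 - 165 = -171)
K = 24 (K = 5 - (1 - 4*5) = 5 - (1 - 20) = 5 - 1*(-19) = 5 + 19 = 24)
((g(-2) + Z(23))/(T - 425))*K = ((-2 - 1/13*23)/(-171 - 425))*24 = ((-2 - 23/13)/(-596))*24 = -49/13*(-1/596)*24 = (49/7748)*24 = 294/1937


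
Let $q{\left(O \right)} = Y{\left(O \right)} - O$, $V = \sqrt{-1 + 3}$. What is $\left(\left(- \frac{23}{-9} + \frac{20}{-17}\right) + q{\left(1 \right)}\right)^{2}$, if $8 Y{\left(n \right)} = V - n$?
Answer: $\frac{143539}{1498176} + \frac{311 \sqrt{2}}{4896} \approx 0.18564$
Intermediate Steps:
$V = \sqrt{2} \approx 1.4142$
$Y{\left(n \right)} = - \frac{n}{8} + \frac{\sqrt{2}}{8}$ ($Y{\left(n \right)} = \frac{\sqrt{2} - n}{8} = - \frac{n}{8} + \frac{\sqrt{2}}{8}$)
$q{\left(O \right)} = - \frac{9 O}{8} + \frac{\sqrt{2}}{8}$ ($q{\left(O \right)} = \left(- \frac{O}{8} + \frac{\sqrt{2}}{8}\right) - O = - \frac{9 O}{8} + \frac{\sqrt{2}}{8}$)
$\left(\left(- \frac{23}{-9} + \frac{20}{-17}\right) + q{\left(1 \right)}\right)^{2} = \left(\left(- \frac{23}{-9} + \frac{20}{-17}\right) + \left(\left(- \frac{9}{8}\right) 1 + \frac{\sqrt{2}}{8}\right)\right)^{2} = \left(\left(\left(-23\right) \left(- \frac{1}{9}\right) + 20 \left(- \frac{1}{17}\right)\right) - \left(\frac{9}{8} - \frac{\sqrt{2}}{8}\right)\right)^{2} = \left(\left(\frac{23}{9} - \frac{20}{17}\right) - \left(\frac{9}{8} - \frac{\sqrt{2}}{8}\right)\right)^{2} = \left(\frac{211}{153} - \left(\frac{9}{8} - \frac{\sqrt{2}}{8}\right)\right)^{2} = \left(\frac{311}{1224} + \frac{\sqrt{2}}{8}\right)^{2}$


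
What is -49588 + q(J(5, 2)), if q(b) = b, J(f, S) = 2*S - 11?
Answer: -49595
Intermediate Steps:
J(f, S) = -11 + 2*S
-49588 + q(J(5, 2)) = -49588 + (-11 + 2*2) = -49588 + (-11 + 4) = -49588 - 7 = -49595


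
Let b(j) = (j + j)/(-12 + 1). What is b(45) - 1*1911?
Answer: -21111/11 ≈ -1919.2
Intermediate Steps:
b(j) = -2*j/11 (b(j) = (2*j)/(-11) = (2*j)*(-1/11) = -2*j/11)
b(45) - 1*1911 = -2/11*45 - 1*1911 = -90/11 - 1911 = -21111/11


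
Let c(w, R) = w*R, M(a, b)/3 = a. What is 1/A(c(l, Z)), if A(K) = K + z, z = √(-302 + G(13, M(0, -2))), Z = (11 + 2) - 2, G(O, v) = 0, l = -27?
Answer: -297/88511 - I*√302/88511 ≈ -0.0033555 - 0.00019634*I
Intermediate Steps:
M(a, b) = 3*a
Z = 11 (Z = 13 - 2 = 11)
z = I*√302 (z = √(-302 + 0) = √(-302) = I*√302 ≈ 17.378*I)
c(w, R) = R*w
A(K) = K + I*√302
1/A(c(l, Z)) = 1/(11*(-27) + I*√302) = 1/(-297 + I*√302)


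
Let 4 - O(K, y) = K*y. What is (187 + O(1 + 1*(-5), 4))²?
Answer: 42849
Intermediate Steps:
O(K, y) = 4 - K*y
(187 + O(1 + 1*(-5), 4))² = (187 + (4 - 1*(1 + 1*(-5))*4))² = (187 + (4 - 1*(1 - 5)*4))² = (187 + (4 - 1*(-4)*4))² = (187 + (4 + 16))² = (187 + 20)² = 207² = 42849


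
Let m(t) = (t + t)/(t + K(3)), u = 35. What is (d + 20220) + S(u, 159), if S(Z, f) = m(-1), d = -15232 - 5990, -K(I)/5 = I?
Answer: -8015/8 ≈ -1001.9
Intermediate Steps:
K(I) = -5*I
d = -21222
m(t) = 2*t/(-15 + t) (m(t) = (t + t)/(t - 5*3) = (2*t)/(t - 15) = (2*t)/(-15 + t) = 2*t/(-15 + t))
S(Z, f) = ⅛ (S(Z, f) = 2*(-1)/(-15 - 1) = 2*(-1)/(-16) = 2*(-1)*(-1/16) = ⅛)
(d + 20220) + S(u, 159) = (-21222 + 20220) + ⅛ = -1002 + ⅛ = -8015/8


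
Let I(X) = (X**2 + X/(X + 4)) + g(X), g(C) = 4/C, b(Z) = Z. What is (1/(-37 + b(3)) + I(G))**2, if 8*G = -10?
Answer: 1007237169/223801600 ≈ 4.5006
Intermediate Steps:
G = -5/4 (G = (1/8)*(-10) = -5/4 ≈ -1.2500)
I(X) = X**2 + 4/X + X/(4 + X) (I(X) = (X**2 + X/(X + 4)) + 4/X = (X**2 + X/(4 + X)) + 4/X = X**2 + 4/X + X/(4 + X))
(1/(-37 + b(3)) + I(G))**2 = (1/(-37 + 3) + (16 - 5*(4 - 5/4 + (-5/4)**3 + 4*(-5/4)**2)/4)/((-5/4)*(4 - 5/4)))**2 = (1/(-34) - 4*(16 - 5*(4 - 5/4 - 125/64 + 4*(25/16))/4)/(5*11/4))**2 = (-1/34 - 4/5*4/11*(16 - 5*(4 - 5/4 - 125/64 + 25/4)/4))**2 = (-1/34 - 4/5*4/11*(16 - 5/4*451/64))**2 = (-1/34 - 4/5*4/11*(16 - 2255/256))**2 = (-1/34 - 4/5*4/11*1841/256)**2 = (-1/34 - 1841/880)**2 = (-31737/14960)**2 = 1007237169/223801600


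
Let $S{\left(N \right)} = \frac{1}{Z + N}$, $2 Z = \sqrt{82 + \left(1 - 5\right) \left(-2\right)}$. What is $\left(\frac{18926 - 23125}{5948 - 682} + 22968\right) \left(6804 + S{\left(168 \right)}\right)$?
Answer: $\frac{7735788644555762}{49503033} - \frac{120945289 \sqrt{10}}{99006066} \approx 1.5627 \cdot 10^{8}$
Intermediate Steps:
$Z = \frac{3 \sqrt{10}}{2}$ ($Z = \frac{\sqrt{82 + \left(1 - 5\right) \left(-2\right)}}{2} = \frac{\sqrt{82 - -8}}{2} = \frac{\sqrt{82 + 8}}{2} = \frac{\sqrt{90}}{2} = \frac{3 \sqrt{10}}{2} \approx 4.7434$)
$S{\left(N \right)} = \frac{1}{N + \frac{3 \sqrt{10}}{2}}$ ($S{\left(N \right)} = \frac{1}{\frac{3 \sqrt{10}}{2} + N} = \frac{1}{N + \frac{3 \sqrt{10}}{2}}$)
$\left(\frac{18926 - 23125}{5948 - 682} + 22968\right) \left(6804 + S{\left(168 \right)}\right) = \left(\frac{18926 - 23125}{5948 - 682} + 22968\right) \left(6804 + \frac{2}{2 \cdot 168 + 3 \sqrt{10}}\right) = \left(- \frac{4199}{5266} + 22968\right) \left(6804 + \frac{2}{336 + 3 \sqrt{10}}\right) = \frac{120945289 \left(6804 + \frac{2}{336 + 3 \sqrt{10}}\right)}{5266} = \frac{411455873178}{2633} + \frac{120945289}{2633 \left(336 + 3 \sqrt{10}\right)}$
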